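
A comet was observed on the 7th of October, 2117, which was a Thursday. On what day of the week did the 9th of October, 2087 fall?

Thursday

Count forward from the earlier date (October 9, 2087) to the later (October 7, 2117):
Day-of-year of October 9, 2087: 282.
Day-of-year of October 7, 2117: 280.
2087 has 365 days, so 365 − 282 = 83 days remain in 2087.
Full years 2088–2116: 22 common + 7 leap = 22×365 + 7×366 = 10592 days.
Total: 83 + 10592 + 280 = 10955 days.
10955 is a multiple of 7, so the 9th of October, 2087 falls on the same weekday: Thursday.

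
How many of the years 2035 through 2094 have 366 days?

15

Years divisible by 4: 2036, 2040, …, 2092 — 15 in all.
No century exceptions apply. Count: 15.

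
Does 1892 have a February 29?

Yes

1892 is a leap year.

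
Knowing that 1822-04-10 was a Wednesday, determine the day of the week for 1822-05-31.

Friday

April 1822: 30 − 10 = 20 days remain.
May 1–31, 1822: 31 days.
Total: 20 + 31 = 51 days.
51 mod 7 = 2, so 2 days after Wednesday is Friday.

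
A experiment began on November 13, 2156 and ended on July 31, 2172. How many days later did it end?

From November 13, 2156 to November 13, 2171: 15 years, of which 3 contain a Feb 29 — 12×365 + 3×366 = 5478 days.
November 2171: 30 − 13 = 17 days remain.
Then December (31), January (31), February 2172 (29), March (31), April (30), May (31), June (30): 31 + 31 + 29 + 31 + 30 + 31 + 30 = 213 days.
July 1–31, 2172: 31 days.
Residual: 261 days.
Total: 5739 days.

5739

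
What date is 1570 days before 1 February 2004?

15 October 1999

Count 1570 days before February 1, 2004:
October 15, 1999 → October 15, 2000: 366 days (2000 is a leap year (divisible by 400)).
October 15, 2000 → October 15, 2001: 365 days.
October 15, 2001 → October 15, 2002: 365 days.
October 15, 2002 → October 15, 2003: 365 days.
October 2003: 31 − 15 = 16 days remain.
Then November (30), December (31), January (31): 30 + 31 + 31 = 92 days.
February 1, 2004: 1 day (2004 is a leap year).
Residual: 109 days.
Total: 1570 days.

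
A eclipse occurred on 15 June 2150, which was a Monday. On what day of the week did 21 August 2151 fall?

June 2150: 30 − 15 = 15 days remain.
Then 13 full months totalling 396 days.
August 1–21, 2151: 21 days.
Total: 15 + 396 + 21 = 432 days.
432 mod 7 = 5, so 5 days after Monday is Saturday.

Saturday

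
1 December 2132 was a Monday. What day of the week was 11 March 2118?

Friday

Count forward from the earlier date (March 11, 2118) to the later (December 1, 2132):
From March 11, 2118 to March 11, 2132: 14 years, of which 4 contain a Feb 29 — 10×365 + 4×366 = 5114 days.
March 2132: 31 − 11 = 20 days remain.
Then April (30), May (31), June (30), July (31), August (31), September (30), October (31), November (30): 30 + 31 + 30 + 31 + 31 + 30 + 31 + 30 = 244 days.
December 1, 2132: 1 day.
Residual: 265 days.
Total: 5379 days.
5379 mod 7 = 3, so 3 days before Monday is Friday.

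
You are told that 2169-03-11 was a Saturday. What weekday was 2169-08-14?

Monday

March 2169: 31 − 11 = 20 days remain.
Then April (30), May (31), June (30), July (31): 30 + 31 + 30 + 31 = 122 days.
August 1–14, 2169: 14 days.
Total: 20 + 122 + 14 = 156 days.
156 mod 7 = 2, so 2 days after Saturday is Monday.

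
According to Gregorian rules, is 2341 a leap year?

No

2341 is not a leap year.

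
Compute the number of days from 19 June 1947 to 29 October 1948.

498

Day-of-year of June 19, 1947: 170.
Day-of-year of October 29, 1948: 303.
1947 has 365 days, so 365 − 170 = 195 days remain in 1947.
Total: 195 + 303 = 498 days.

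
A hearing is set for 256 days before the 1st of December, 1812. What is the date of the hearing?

the 20th of March, 1812

Count 256 days before December 1, 1812:
March 1812: 31 − 20 = 11 days remain.
Then April (30), May (31), June (30), July (31), August (31), September (30), October (31), November (30): 30 + 31 + 30 + 31 + 31 + 30 + 31 + 30 = 244 days.
December 1, 1812: 1 day.
Total: 11 + 244 + 1 = 256 days.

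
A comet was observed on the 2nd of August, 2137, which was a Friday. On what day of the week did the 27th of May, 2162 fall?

From August 2, 2137 to August 2, 2161: 24 years, of which 6 contain a Feb 29 — 18×365 + 6×366 = 8766 days.
August 2161: 31 − 2 = 29 days remain.
Then September (30), October (31), November (30), December (31), January (31), February 2162 (28), March (31), April (30): 30 + 31 + 30 + 31 + 31 + 28 + 31 + 30 = 242 days.
May 1–27, 2162: 27 days.
Residual: 298 days.
Total: 9064 days.
9064 mod 7 = 6, so 6 days after Friday is Thursday.

Thursday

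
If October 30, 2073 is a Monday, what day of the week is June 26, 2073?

Count forward from the earlier date (June 26, 2073) to the later (October 30, 2073):
June 2073: 30 − 26 = 4 days remain.
Then July (31), August (31), September (30): 31 + 31 + 30 = 92 days.
October 1–30, 2073: 30 days.
Total: 4 + 92 + 30 = 126 days.
126 is a multiple of 7, so June 26, 2073 falls on the same weekday: Monday.

Monday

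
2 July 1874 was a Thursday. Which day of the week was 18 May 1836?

Count forward from the earlier date (May 18, 1836) to the later (July 2, 1874):
Day-of-year of May 18, 1836: 139.
Day-of-year of July 2, 1874: 183.
1836 has 366 days, so 366 − 139 = 227 days remain in 1836.
Full years 1837–1873: 28 common + 9 leap = 28×365 + 9×366 = 13514 days.
Total: 227 + 13514 + 183 = 13924 days.
13924 mod 7 = 1, so 1 day before Thursday is Wednesday.

Wednesday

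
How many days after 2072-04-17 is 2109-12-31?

13771

Day-of-year of April 17, 2072: 108.
Day-of-year of December 31, 2109: 365.
2072 has 366 days, so 366 − 108 = 258 days remain in 2072.
Full years 2073–2108: 28 common + 8 leap = 28×365 + 8×366 = 13148 days.
Total: 258 + 13148 + 365 = 13771 days.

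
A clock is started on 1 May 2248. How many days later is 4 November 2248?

May 2248: 31 − 1 = 30 days remain.
Then June (30), July (31), August (31), September (30), October (31): 30 + 31 + 31 + 30 + 31 = 153 days.
November 1–4, 2248: 4 days.
Total: 30 + 153 + 4 = 187 days.

187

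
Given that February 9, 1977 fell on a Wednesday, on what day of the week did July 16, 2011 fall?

Saturday

From February 9, 1977 to February 9, 2011: 34 years, of which 8 contain a Feb 29 — 26×365 + 8×366 = 12418 days.
(2000 is a leap year (divisible by 400).)
February 2011: 28 − 9 = 19 days remain (2011 is not a leap year, so February has 28 days).
Then March (31), April (30), May (31), June (30): 31 + 30 + 31 + 30 = 122 days.
July 1–16, 2011: 16 days.
Residual: 157 days.
Total: 12575 days.
12575 mod 7 = 3, so 3 days after Wednesday is Saturday.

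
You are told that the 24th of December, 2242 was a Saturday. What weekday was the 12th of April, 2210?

Count forward from the earlier date (April 12, 2210) to the later (December 24, 2242):
From April 12, 2210 to April 12, 2242: 32 years, of which 8 contain a Feb 29 — 24×365 + 8×366 = 11688 days.
April 2242: 30 − 12 = 18 days remain.
Then May (31), June (30), July (31), August (31), September (30), October (31), November (30): 31 + 30 + 31 + 31 + 30 + 31 + 30 = 214 days.
December 1–24, 2242: 24 days.
Residual: 256 days.
Total: 11944 days.
11944 mod 7 = 2, so 2 days before Saturday is Thursday.

Thursday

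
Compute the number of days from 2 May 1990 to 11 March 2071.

From May 2, 1990 to May 2, 2070: 80 years, of which 20 contain a Feb 29 — 60×365 + 20×366 = 29220 days.
(2000 is a leap year (divisible by 400).)
May 2070: 31 − 2 = 29 days remain.
Then 9 full months totalling 273 days.
March 1–11, 2071: 11 days.
Residual: 313 days.
Total: 29533 days.

29533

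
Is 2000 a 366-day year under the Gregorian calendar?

2000 is a leap year (divisible by 400).

Yes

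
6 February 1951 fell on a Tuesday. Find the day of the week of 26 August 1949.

Friday

Count forward from the earlier date (August 26, 1949) to the later (February 6, 1951):
August 26, 1949 → August 26, 1950: 365 days.
August 1950: 31 − 26 = 5 days remain.
Then September (30), October (31), November (30), December (31), January (31): 30 + 31 + 30 + 31 + 31 = 153 days.
February 1–6, 1951: 6 days (1951 is not a leap year).
Residual: 164 days.
Total: 529 days.
529 mod 7 = 4, so 4 days before Tuesday is Friday.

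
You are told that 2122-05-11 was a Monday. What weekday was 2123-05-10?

May 2122: 31 − 11 = 20 days remain.
Then 11 full months totalling 334 days.
May 1–10, 2123: 10 days.
Total: 20 + 334 + 10 = 364 days.
364 is a multiple of 7, so 2123-05-10 falls on the same weekday: Monday.

Monday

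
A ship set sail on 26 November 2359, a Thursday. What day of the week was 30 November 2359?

Within November 2359: 30 − 26 = 4 days.
4 mod 7 = 4, so 4 days after Thursday is Monday.

Monday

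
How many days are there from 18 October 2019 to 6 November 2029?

From October 18, 2019 to October 18, 2029: 10 years, of which 3 contain a Feb 29 — 7×365 + 3×366 = 3653 days.
October 2029: 31 − 18 = 13 days remain.
November 1–6, 2029: 6 days.
Residual: 19 days.
Total: 3672 days.

3672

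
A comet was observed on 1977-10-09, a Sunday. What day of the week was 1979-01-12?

Day-of-year of October 9, 1977: 282.
Day-of-year of January 12, 1979: 12.
1977 has 365 days, so 365 − 282 = 83 days remain in 1977.
Full years: 1978: 365. Sum = 365.
Total: 83 + 365 + 12 = 460 days.
460 mod 7 = 5, so 5 days after Sunday is Friday.

Friday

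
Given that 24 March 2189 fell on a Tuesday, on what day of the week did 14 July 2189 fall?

March 2189: 31 − 24 = 7 days remain.
Then April (30), May (31), June (30): 30 + 31 + 30 = 91 days.
July 1–14, 2189: 14 days.
Total: 7 + 91 + 14 = 112 days.
112 is a multiple of 7, so 14 July 2189 falls on the same weekday: Tuesday.

Tuesday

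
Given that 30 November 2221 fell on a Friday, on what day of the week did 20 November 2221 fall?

Tuesday

Count forward from the earlier date (November 20, 2221) to the later (November 30, 2221):
Within November 2221: 30 − 20 = 10 days.
10 mod 7 = 3, so 3 days before Friday is Tuesday.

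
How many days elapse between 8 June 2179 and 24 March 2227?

17455

From June 8, 2179 to June 8, 2226: 47 years, of which 11 contain a Feb 29 — 36×365 + 11×366 = 17166 days.
(2200 is not a leap year (divisible by 100 but not 400).)
June 2226: 30 − 8 = 22 days remain.
Then July (31), August (31), September (30), October (31), November (30), December (31), January (31), February 2227 (28): 31 + 31 + 30 + 31 + 30 + 31 + 31 + 28 = 243 days.
March 1–24, 2227: 24 days.
Residual: 289 days.
Total: 17455 days.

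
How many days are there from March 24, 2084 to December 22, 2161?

From March 24, 2084 to March 24, 2161: 77 years, of which 18 contain a Feb 29 — 59×365 + 18×366 = 28123 days.
(2100 is not a leap year (divisible by 100 but not 400).)
March 2161: 31 − 24 = 7 days remain.
Then April (30), May (31), June (30), July (31), August (31), September (30), October (31), November (30): 30 + 31 + 30 + 31 + 31 + 30 + 31 + 30 = 244 days.
December 1–22, 2161: 22 days.
Residual: 273 days.
Total: 28396 days.

28396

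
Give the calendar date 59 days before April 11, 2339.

February 11, 2339

Count 59 days before April 11, 2339:
February 2339: 28 − 11 = 17 days remain (2339 is not a leap year, so February has 28 days).
Then March (31): 31 days.
April 1–11, 2339: 11 days.
Total: 17 + 31 + 11 = 59 days.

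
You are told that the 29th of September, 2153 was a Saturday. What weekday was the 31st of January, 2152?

Monday

Count forward from the earlier date (January 31, 2152) to the later (September 29, 2153):
January 2152: 31 − 31 = 0 days remain.
Then 19 full months totalling 578 days.
September 1–29, 2153: 29 days.
Total: 0 + 578 + 29 = 607 days.
607 mod 7 = 5, so 5 days before Saturday is Monday.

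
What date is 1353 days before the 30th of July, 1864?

the 15th of November, 1860

Count 1353 days before July 30, 1864:
Day-of-year of November 15, 1860: 320.
Day-of-year of July 30, 1864: 212.
1860 has 366 days, so 366 − 320 = 46 days remain in 1860.
Full years: 1861: 365; 1862: 365; 1863: 365. Sum = 1095.
Total: 46 + 1095 + 212 = 1353 days.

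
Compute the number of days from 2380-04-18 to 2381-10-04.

April 18, 2380 → April 18, 2381: 365 days.
April 2381: 30 − 18 = 12 days remain.
Then May (31), June (30), July (31), August (31), September (30): 31 + 30 + 31 + 31 + 30 = 153 days.
October 1–4, 2381: 4 days.
Residual: 169 days.
Total: 534 days.

534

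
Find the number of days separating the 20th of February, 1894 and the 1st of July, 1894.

131

February 1894: 28 − 20 = 8 days remain (1894 is not a leap year, so February has 28 days).
Then March (31), April (30), May (31), June (30): 31 + 30 + 31 + 30 = 122 days.
July 1, 1894: 1 day.
Total: 8 + 122 + 1 = 131 days.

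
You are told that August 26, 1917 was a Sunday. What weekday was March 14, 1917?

Count forward from the earlier date (March 14, 1917) to the later (August 26, 1917):
March 1917: 31 − 14 = 17 days remain.
Then April (30), May (31), June (30), July (31): 30 + 31 + 30 + 31 = 122 days.
August 1–26, 1917: 26 days.
Total: 17 + 122 + 26 = 165 days.
165 mod 7 = 4, so 4 days before Sunday is Wednesday.

Wednesday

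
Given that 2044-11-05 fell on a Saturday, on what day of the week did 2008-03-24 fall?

Monday

Count forward from the earlier date (March 24, 2008) to the later (November 5, 2044):
From March 24, 2008 to March 24, 2044: 36 years, of which 9 contain a Feb 29 — 27×365 + 9×366 = 13149 days.
March 2044: 31 − 24 = 7 days remain.
Then April (30), May (31), June (30), July (31), August (31), September (30), October (31): 30 + 31 + 30 + 31 + 31 + 30 + 31 = 214 days.
November 1–5, 2044: 5 days.
Residual: 226 days.
Total: 13375 days.
13375 mod 7 = 5, so 5 days before Saturday is Monday.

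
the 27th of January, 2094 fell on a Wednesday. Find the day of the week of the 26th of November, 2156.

Friday

Day-of-year of January 27, 2094: 27.
Day-of-year of November 26, 2156: 331.
2094 has 365 days, so 365 − 27 = 338 days remain in 2094.
Full years 2095–2155: 47 common + 14 leap = 47×365 + 14×366 = 22279 days.
Total: 338 + 22279 + 331 = 22948 days.
22948 mod 7 = 2, so 2 days after Wednesday is Friday.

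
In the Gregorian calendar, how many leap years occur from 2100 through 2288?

46

Years divisible by 4: 2100, 2104, …, 2288 — 48 in all.
Of these, 2100, 2200 are divisible by 100 but not 400, so not leap.
Leap years: 48 − 2 = 46.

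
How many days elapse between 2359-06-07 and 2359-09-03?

June 2359: 30 − 7 = 23 days remain.
Then July (31), August (31): 31 + 31 = 62 days.
September 1–3, 2359: 3 days.
Total: 23 + 62 + 3 = 88 days.

88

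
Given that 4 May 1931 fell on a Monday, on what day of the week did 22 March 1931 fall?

Sunday

Count forward from the earlier date (March 22, 1931) to the later (May 4, 1931):
March 1931: 31 − 22 = 9 days remain.
Then April (30): 30 days.
May 1–4, 1931: 4 days.
Total: 9 + 30 + 4 = 43 days.
43 mod 7 = 1, so 1 day before Monday is Sunday.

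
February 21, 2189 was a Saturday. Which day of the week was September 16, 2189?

Wednesday

February 2189: 28 − 21 = 7 days remain (2189 is not a leap year, so February has 28 days).
Then March (31), April (30), May (31), June (30), July (31), August (31): 31 + 30 + 31 + 30 + 31 + 31 = 184 days.
September 1–16, 2189: 16 days.
Total: 7 + 184 + 16 = 207 days.
207 mod 7 = 4, so 4 days after Saturday is Wednesday.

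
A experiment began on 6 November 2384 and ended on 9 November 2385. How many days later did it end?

Day-of-year of November 6, 2384: 311.
Day-of-year of November 9, 2385: 313.
2384 has 366 days, so 366 − 311 = 55 days remain in 2384.
Total: 55 + 313 = 368 days.

368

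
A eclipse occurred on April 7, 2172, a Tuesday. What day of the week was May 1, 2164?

Tuesday

Count forward from the earlier date (May 1, 2164) to the later (April 7, 2172):
From May 1, 2164 to May 1, 2171: 7 years, of which 1 contains a Feb 29 — 6×365 + 1×366 = 2556 days.
May 2171: 31 − 1 = 30 days remain.
Then 10 full months totalling 305 days.
April 1–7, 2172: 7 days.
Residual: 342 days.
Total: 2898 days.
2898 is a multiple of 7, so May 1, 2164 falls on the same weekday: Tuesday.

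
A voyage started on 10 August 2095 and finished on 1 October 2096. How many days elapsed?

August 2095: 31 − 10 = 21 days remain.
Then 13 full months totalling 396 days.
October 1, 2096: 1 day.
Total: 21 + 396 + 1 = 418 days.

418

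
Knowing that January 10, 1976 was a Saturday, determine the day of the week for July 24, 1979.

Day-of-year of January 10, 1976: 10.
Day-of-year of July 24, 1979: 205.
1976 has 366 days, so 366 − 10 = 356 days remain in 1976.
Full years: 1977: 365; 1978: 365. Sum = 730.
Total: 356 + 730 + 205 = 1291 days.
1291 mod 7 = 3, so 3 days after Saturday is Tuesday.

Tuesday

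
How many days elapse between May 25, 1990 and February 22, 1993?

1004

Day-of-year of May 25, 1990: 145.
Day-of-year of February 22, 1993: 53.
1990 has 365 days, so 365 − 145 = 220 days remain in 1990.
Full years: 1991: 365; 1992: 366. Sum = 731.
Total: 220 + 731 + 53 = 1004 days.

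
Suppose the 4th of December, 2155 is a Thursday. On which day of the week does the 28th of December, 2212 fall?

Day-of-year of December 4, 2155: 338.
Day-of-year of December 28, 2212: 363.
2155 has 365 days, so 365 − 338 = 27 days remain in 2155.
Full years 2156–2211: 43 common + 13 leap = 43×365 + 13×366 = 20453 days.
Total: 27 + 20453 + 363 = 20843 days.
20843 mod 7 = 4, so 4 days after Thursday is Monday.

Monday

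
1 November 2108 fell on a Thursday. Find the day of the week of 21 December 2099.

Monday

Count forward from the earlier date (December 21, 2099) to the later (November 1, 2108):
From December 21, 2099 to December 21, 2107: 8 years, of which 1 contains a Feb 29 — 7×365 + 1×366 = 2921 days.
(2100 is not a leap year (divisible by 100 but not 400).)
December 2107: 31 − 21 = 10 days remain.
Then 10 full months totalling 305 days.
November 1, 2108: 1 day.
Residual: 316 days.
Total: 3237 days.
3237 mod 7 = 3, so 3 days before Thursday is Monday.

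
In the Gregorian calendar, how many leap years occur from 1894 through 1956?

Years divisible by 4: 1896, 1900, …, 1956 — 16 in all.
Of these, 1900 is divisible by 100 but not 400, so not leap.
Leap years: 16 − 1 = 15.

15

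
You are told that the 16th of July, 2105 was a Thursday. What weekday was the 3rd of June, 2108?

Sunday

Day-of-year of July 16, 2105: 197.
Day-of-year of June 3, 2108: 155.
2105 has 365 days, so 365 − 197 = 168 days remain in 2105.
Full years: 2106: 365; 2107: 365. Sum = 730.
Total: 168 + 730 + 155 = 1053 days.
1053 mod 7 = 3, so 3 days after Thursday is Sunday.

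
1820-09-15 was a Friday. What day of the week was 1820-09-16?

Saturday

Within September 1820: 16 − 15 = 1 day.
1 mod 7 = 1, so 1 day after Friday is Saturday.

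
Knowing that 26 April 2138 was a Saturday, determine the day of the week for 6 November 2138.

April 2138: 30 − 26 = 4 days remain.
Then May (31), June (30), July (31), August (31), September (30), October (31): 31 + 30 + 31 + 31 + 30 + 31 = 184 days.
November 1–6, 2138: 6 days.
Total: 4 + 184 + 6 = 194 days.
194 mod 7 = 5, so 5 days after Saturday is Thursday.

Thursday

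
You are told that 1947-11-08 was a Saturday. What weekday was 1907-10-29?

Count forward from the earlier date (October 29, 1907) to the later (November 8, 1947):
Day-of-year of October 29, 1907: 302.
Day-of-year of November 8, 1947: 312.
1907 has 365 days, so 365 − 302 = 63 days remain in 1907.
Full years 1908–1946: 29 common + 10 leap = 29×365 + 10×366 = 14245 days.
Total: 63 + 14245 + 312 = 14620 days.
14620 mod 7 = 4, so 4 days before Saturday is Tuesday.

Tuesday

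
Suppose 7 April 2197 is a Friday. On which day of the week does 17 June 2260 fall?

From April 7, 2197 to April 7, 2260: 63 years, of which 15 contain a Feb 29 — 48×365 + 15×366 = 23010 days.
(2200 is not a leap year (divisible by 100 but not 400).)
April 2260: 30 − 7 = 23 days remain.
Then May (31): 31 days.
June 1–17, 2260: 17 days.
Residual: 71 days.
Total: 23081 days.
23081 mod 7 = 2, so 2 days after Friday is Sunday.

Sunday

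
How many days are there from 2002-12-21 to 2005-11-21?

1066

December 21, 2002 → December 21, 2003: 365 days.
December 21, 2003 → December 21, 2004: 366 days (2004 is a leap year).
December 2004: 31 − 21 = 10 days remain.
Then 10 full months totalling 304 days.
November 1–21, 2005: 21 days.
Residual: 335 days.
Total: 1066 days.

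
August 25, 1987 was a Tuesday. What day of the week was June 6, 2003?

Day-of-year of August 25, 1987: 237.
Day-of-year of June 6, 2003: 157.
1987 has 365 days, so 365 − 237 = 128 days remain in 1987.
Full years 1988–2002: 11 common + 4 leap = 11×365 + 4×366 = 5479 days.
Total: 128 + 5479 + 157 = 5764 days.
5764 mod 7 = 3, so 3 days after Tuesday is Friday.

Friday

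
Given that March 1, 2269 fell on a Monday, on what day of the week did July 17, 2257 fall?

Count forward from the earlier date (July 17, 2257) to the later (March 1, 2269):
Day-of-year of July 17, 2257: 198.
Day-of-year of March 1, 2269: 60.
2257 has 365 days, so 365 − 198 = 167 days remain in 2257.
Full years 2258–2268: 8 common + 3 leap = 8×365 + 3×366 = 4018 days.
Total: 167 + 4018 + 60 = 4245 days.
4245 mod 7 = 3, so 3 days before Monday is Friday.

Friday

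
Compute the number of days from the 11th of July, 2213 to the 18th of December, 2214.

July 2213: 31 − 11 = 20 days remain.
Then 16 full months totalling 487 days.
December 1–18, 2214: 18 days.
Total: 20 + 487 + 18 = 525 days.

525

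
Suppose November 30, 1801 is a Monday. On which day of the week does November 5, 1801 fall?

Count forward from the earlier date (November 5, 1801) to the later (November 30, 1801):
Within November 1801: 30 − 5 = 25 days.
25 mod 7 = 4, so 4 days before Monday is Thursday.

Thursday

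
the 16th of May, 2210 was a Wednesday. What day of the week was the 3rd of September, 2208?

Count forward from the earlier date (September 3, 2208) to the later (May 16, 2210):
September 2208: 30 − 3 = 27 days remain.
Then 19 full months totalling 577 days.
May 1–16, 2210: 16 days.
Total: 27 + 577 + 16 = 620 days.
620 mod 7 = 4, so 4 days before Wednesday is Saturday.

Saturday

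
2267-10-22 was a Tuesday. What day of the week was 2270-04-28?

Thursday

Day-of-year of October 22, 2267: 295.
Day-of-year of April 28, 2270: 118.
2267 has 365 days, so 365 − 295 = 70 days remain in 2267.
Full years: 2268: 366; 2269: 365. Sum = 731.
Total: 70 + 731 + 118 = 919 days.
919 mod 7 = 2, so 2 days after Tuesday is Thursday.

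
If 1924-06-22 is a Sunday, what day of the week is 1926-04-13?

Tuesday

June 22, 1924 → June 22, 1925: 365 days.
June 1925: 30 − 22 = 8 days remain.
Then 9 full months totalling 274 days.
April 1–13, 1926: 13 days.
Residual: 295 days.
Total: 660 days.
660 mod 7 = 2, so 2 days after Sunday is Tuesday.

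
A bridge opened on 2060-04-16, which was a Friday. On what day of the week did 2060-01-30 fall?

Count forward from the earlier date (January 30, 2060) to the later (April 16, 2060):
January 2060: 31 − 30 = 1 day remains.
Then February 2060 (29), March (31): 29 + 31 = 60 days.
April 1–16, 2060: 16 days.
Total: 1 + 60 + 16 = 77 days.
77 is a multiple of 7, so 2060-01-30 falls on the same weekday: Friday.

Friday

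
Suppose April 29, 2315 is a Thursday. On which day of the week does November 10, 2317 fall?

Saturday

Day-of-year of April 29, 2315: 119.
Day-of-year of November 10, 2317: 314.
2315 has 365 days, so 365 − 119 = 246 days remain in 2315.
Full years: 2316: 366. Sum = 366.
Total: 246 + 366 + 314 = 926 days.
926 mod 7 = 2, so 2 days after Thursday is Saturday.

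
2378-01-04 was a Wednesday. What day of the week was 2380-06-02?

January 4, 2378 → January 4, 2379: 365 days.
January 4, 2379 → January 4, 2380: 365 days.
January 2380: 31 − 4 = 27 days remain.
Then February 2380 (29), March (31), April (30), May (31): 29 + 31 + 30 + 31 = 121 days.
June 1–2, 2380: 2 days.
Residual: 150 days.
Total: 880 days.
880 mod 7 = 5, so 5 days after Wednesday is Monday.

Monday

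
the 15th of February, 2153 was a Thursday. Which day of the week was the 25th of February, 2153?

Within February 2153: 25 − 15 = 10 days.
10 mod 7 = 3, so 3 days after Thursday is Sunday.

Sunday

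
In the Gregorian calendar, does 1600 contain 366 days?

1600 is a leap year (divisible by 400).

Yes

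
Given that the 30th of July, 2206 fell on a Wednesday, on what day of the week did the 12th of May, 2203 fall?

Thursday

Count forward from the earlier date (May 12, 2203) to the later (July 30, 2206):
May 12, 2203 → May 12, 2204: 366 days (2204 is a leap year).
May 12, 2204 → May 12, 2205: 365 days.
May 12, 2205 → May 12, 2206: 365 days.
May 2206: 31 − 12 = 19 days remain.
Then June (30): 30 days.
July 1–30, 2206: 30 days.
Residual: 79 days.
Total: 1175 days.
1175 mod 7 = 6, so 6 days before Wednesday is Thursday.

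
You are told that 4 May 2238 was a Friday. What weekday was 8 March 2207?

Count forward from the earlier date (March 8, 2207) to the later (May 4, 2238):
Day-of-year of March 8, 2207: 67.
Day-of-year of May 4, 2238: 124.
2207 has 365 days, so 365 − 67 = 298 days remain in 2207.
Full years 2208–2237: 22 common + 8 leap = 22×365 + 8×366 = 10958 days.
Total: 298 + 10958 + 124 = 11380 days.
11380 mod 7 = 5, so 5 days before Friday is Sunday.

Sunday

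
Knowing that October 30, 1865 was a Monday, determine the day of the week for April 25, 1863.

Count forward from the earlier date (April 25, 1863) to the later (October 30, 1865):
April 25, 1863 → April 25, 1864: 366 days (1864 is a leap year).
April 25, 1864 → April 25, 1865: 365 days.
April 1865: 30 − 25 = 5 days remain.
Then May (31), June (30), July (31), August (31), September (30): 31 + 30 + 31 + 31 + 30 = 153 days.
October 1–30, 1865: 30 days.
Residual: 188 days.
Total: 919 days.
919 mod 7 = 2, so 2 days before Monday is Saturday.

Saturday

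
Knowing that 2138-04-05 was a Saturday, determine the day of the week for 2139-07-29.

Wednesday

April 5, 2138 → April 5, 2139: 365 days.
April 2139: 30 − 5 = 25 days remain.
Then May (31), June (30): 31 + 30 = 61 days.
July 1–29, 2139: 29 days.
Residual: 115 days.
Total: 480 days.
480 mod 7 = 4, so 4 days after Saturday is Wednesday.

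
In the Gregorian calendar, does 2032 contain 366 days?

Yes

2032 is a leap year.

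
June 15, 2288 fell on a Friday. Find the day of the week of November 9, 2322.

Thursday

From June 15, 2288 to June 15, 2322: 34 years, of which 7 contain a Feb 29 — 27×365 + 7×366 = 12417 days.
(2300 is not a leap year (divisible by 100 but not 400).)
June 2322: 30 − 15 = 15 days remain.
Then July (31), August (31), September (30), October (31): 31 + 31 + 30 + 31 = 123 days.
November 1–9, 2322: 9 days.
Residual: 147 days.
Total: 12564 days.
12564 mod 7 = 6, so 6 days after Friday is Thursday.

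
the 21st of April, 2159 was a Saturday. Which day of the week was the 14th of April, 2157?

Count forward from the earlier date (April 14, 2157) to the later (April 21, 2159):
April 2157: 30 − 14 = 16 days remain.
Then 23 full months totalling 700 days.
April 1–21, 2159: 21 days.
Total: 16 + 700 + 21 = 737 days.
737 mod 7 = 2, so 2 days before Saturday is Thursday.

Thursday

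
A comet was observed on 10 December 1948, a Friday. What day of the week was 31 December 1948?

Within December 1948: 31 − 10 = 21 days.
21 is a multiple of 7, so 31 December 1948 falls on the same weekday: Friday.

Friday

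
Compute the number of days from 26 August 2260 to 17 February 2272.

4192

Day-of-year of August 26, 2260: 239.
Day-of-year of February 17, 2272: 48.
2260 has 366 days, so 366 − 239 = 127 days remain in 2260.
Full years 2261–2271: 9 common + 2 leap = 9×365 + 2×366 = 4017 days.
Total: 127 + 4017 + 48 = 4192 days.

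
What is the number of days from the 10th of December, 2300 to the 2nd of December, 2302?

December 2300: 31 − 10 = 21 days remain.
Then 23 full months totalling 699 days.
December 1–2, 2302: 2 days.
Total: 21 + 699 + 2 = 722 days.

722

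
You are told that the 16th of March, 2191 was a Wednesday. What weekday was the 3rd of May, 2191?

Tuesday

March 2191: 31 − 16 = 15 days remain.
Then April (30): 30 days.
May 1–3, 2191: 3 days.
Total: 15 + 30 + 3 = 48 days.
48 mod 7 = 6, so 6 days after Wednesday is Tuesday.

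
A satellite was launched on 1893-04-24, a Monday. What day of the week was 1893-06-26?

April 1893: 30 − 24 = 6 days remain.
Then May (31): 31 days.
June 1–26, 1893: 26 days.
Total: 6 + 31 + 26 = 63 days.
63 is a multiple of 7, so 1893-06-26 falls on the same weekday: Monday.

Monday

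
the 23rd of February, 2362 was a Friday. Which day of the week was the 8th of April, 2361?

Count forward from the earlier date (April 8, 2361) to the later (February 23, 2362):
April 2361: 30 − 8 = 22 days remain.
Then 9 full months totalling 276 days.
February 1–23, 2362: 23 days (2362 is not a leap year).
Residual: 321 days.
Total: 321 days.
321 mod 7 = 6, so 6 days before Friday is Saturday.

Saturday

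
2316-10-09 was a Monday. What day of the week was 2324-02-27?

Wednesday

From October 9, 2316 to October 9, 2323: 7 years, of which 1 contains a Feb 29 — 6×365 + 1×366 = 2556 days.
October 2323: 31 − 9 = 22 days remain.
Then November (30), December (31), January (31): 30 + 31 + 31 = 92 days.
February 1–27, 2324: 27 days (2324 is a leap year).
Residual: 141 days.
Total: 2697 days.
2697 mod 7 = 2, so 2 days after Monday is Wednesday.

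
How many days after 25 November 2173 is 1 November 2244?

25908

From November 25, 2173 to November 25, 2243: 70 years, of which 16 contain a Feb 29 — 54×365 + 16×366 = 25566 days.
(2200 is not a leap year (divisible by 100 but not 400).)
November 2243: 30 − 25 = 5 days remain.
Then 11 full months totalling 336 days.
November 1, 2244: 1 day.
Residual: 342 days.
Total: 25908 days.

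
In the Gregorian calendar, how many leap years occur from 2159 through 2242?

20

Years divisible by 4: 2160, 2164, …, 2240 — 21 in all.
Of these, 2200 is divisible by 100 but not 400, so not leap.
Leap years: 21 − 1 = 20.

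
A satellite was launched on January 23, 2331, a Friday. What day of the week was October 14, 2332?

Day-of-year of January 23, 2331: 23.
Day-of-year of October 14, 2332: 288.
2331 has 365 days, so 365 − 23 = 342 days remain in 2331.
Total: 342 + 288 = 630 days.
630 is a multiple of 7, so October 14, 2332 falls on the same weekday: Friday.

Friday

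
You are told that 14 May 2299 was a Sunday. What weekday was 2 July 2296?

Count forward from the earlier date (July 2, 2296) to the later (May 14, 2299):
Day-of-year of July 2, 2296: 184.
Day-of-year of May 14, 2299: 134.
2296 has 366 days, so 366 − 184 = 182 days remain in 2296.
Full years: 2297: 365; 2298: 365. Sum = 730.
Total: 182 + 730 + 134 = 1046 days.
1046 mod 7 = 3, so 3 days before Sunday is Thursday.

Thursday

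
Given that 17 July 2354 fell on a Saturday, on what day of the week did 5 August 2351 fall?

Sunday

Count forward from the earlier date (August 5, 2351) to the later (July 17, 2354):
August 5, 2351 → August 5, 2352: 366 days (2352 is a leap year).
August 5, 2352 → August 5, 2353: 365 days.
August 2353: 31 − 5 = 26 days remain.
Then 10 full months totalling 303 days.
July 1–17, 2354: 17 days.
Residual: 346 days.
Total: 1077 days.
1077 mod 7 = 6, so 6 days before Saturday is Sunday.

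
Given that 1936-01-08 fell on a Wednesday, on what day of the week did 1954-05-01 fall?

From January 8, 1936 to January 8, 1954: 18 years, of which 5 contain a Feb 29 — 13×365 + 5×366 = 6575 days.
January 1954: 31 − 8 = 23 days remain.
Then February 1954 (28), March (31), April (30): 28 + 31 + 30 = 89 days.
May 1, 1954: 1 day.
Residual: 113 days.
Total: 6688 days.
6688 mod 7 = 3, so 3 days after Wednesday is Saturday.

Saturday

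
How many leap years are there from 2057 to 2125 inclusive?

16

Years divisible by 4: 2060, 2064, …, 2124 — 17 in all.
Of these, 2100 is divisible by 100 but not 400, so not leap.
Leap years: 17 − 1 = 16.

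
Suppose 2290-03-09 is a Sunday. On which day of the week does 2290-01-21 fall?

Tuesday

Count forward from the earlier date (January 21, 2290) to the later (March 9, 2290):
January 2290: 31 − 21 = 10 days remain.
Then February 2290 (28): 28 days.
March 1–9, 2290: 9 days.
Total: 10 + 28 + 9 = 47 days.
47 mod 7 = 5, so 5 days before Sunday is Tuesday.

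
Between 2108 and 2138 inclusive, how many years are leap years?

8

Years divisible by 4 in [2108, 2138]: 2108, 2112, 2116, 2120, 2124, 2128, 2132, 2136.
No century exceptions apply. Count: 8.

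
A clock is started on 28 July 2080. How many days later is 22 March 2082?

602

July 2080: 31 − 28 = 3 days remain.
Then 19 full months totalling 577 days.
March 1–22, 2082: 22 days.
Total: 3 + 577 + 22 = 602 days.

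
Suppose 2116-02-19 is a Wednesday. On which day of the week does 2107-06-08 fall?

Count forward from the earlier date (June 8, 2107) to the later (February 19, 2116):
Day-of-year of June 8, 2107: 159.
Day-of-year of February 19, 2116: 50.
2107 has 365 days, so 365 − 159 = 206 days remain in 2107.
Full years 2108–2115: 6 common + 2 leap = 6×365 + 2×366 = 2922 days.
Total: 206 + 2922 + 50 = 3178 days.
3178 is a multiple of 7, so 2107-06-08 falls on the same weekday: Wednesday.

Wednesday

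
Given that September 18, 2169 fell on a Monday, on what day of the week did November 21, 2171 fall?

Thursday

September 18, 2169 → September 18, 2170: 365 days.
September 18, 2170 → September 18, 2171: 365 days.
September 2171: 30 − 18 = 12 days remain.
Then October (31): 31 days.
November 1–21, 2171: 21 days.
Residual: 64 days.
Total: 794 days.
794 mod 7 = 3, so 3 days after Monday is Thursday.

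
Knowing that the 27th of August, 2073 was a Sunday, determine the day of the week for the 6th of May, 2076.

Day-of-year of August 27, 2073: 239.
Day-of-year of May 6, 2076: 127.
2073 has 365 days, so 365 − 239 = 126 days remain in 2073.
Full years: 2074: 365; 2075: 365. Sum = 730.
Total: 126 + 730 + 127 = 983 days.
983 mod 7 = 3, so 3 days after Sunday is Wednesday.

Wednesday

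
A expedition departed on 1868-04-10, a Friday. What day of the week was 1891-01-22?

Thursday

Day-of-year of April 10, 1868: 101.
Day-of-year of January 22, 1891: 22.
1868 has 366 days, so 366 − 101 = 265 days remain in 1868.
Full years 1869–1890: 17 common + 5 leap = 17×365 + 5×366 = 8035 days.
Total: 265 + 8035 + 22 = 8322 days.
8322 mod 7 = 6, so 6 days after Friday is Thursday.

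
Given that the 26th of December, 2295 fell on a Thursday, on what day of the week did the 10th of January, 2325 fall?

From December 26, 2295 to December 26, 2324: 29 years, of which 7 contain a Feb 29 — 22×365 + 7×366 = 10592 days.
(2300 is not a leap year (divisible by 100 but not 400).)
December 2324: 31 − 26 = 5 days remain.
January 1–10, 2325: 10 days.
Residual: 15 days.
Total: 10607 days.
10607 mod 7 = 2, so 2 days after Thursday is Saturday.

Saturday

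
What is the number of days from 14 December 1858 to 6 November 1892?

12381

Day-of-year of December 14, 1858: 348.
Day-of-year of November 6, 1892: 311.
1858 has 365 days, so 365 − 348 = 17 days remain in 1858.
Full years 1859–1891: 25 common + 8 leap = 25×365 + 8×366 = 12053 days.
Total: 17 + 12053 + 311 = 12381 days.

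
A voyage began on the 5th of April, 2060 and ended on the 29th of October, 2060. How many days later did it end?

207

April 2060: 30 − 5 = 25 days remain.
Then May (31), June (30), July (31), August (31), September (30): 31 + 30 + 31 + 31 + 30 = 153 days.
October 1–29, 2060: 29 days.
Total: 25 + 153 + 29 = 207 days.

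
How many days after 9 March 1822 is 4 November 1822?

240

March 1822: 31 − 9 = 22 days remain.
Then April (30), May (31), June (30), July (31), August (31), September (30), October (31): 30 + 31 + 30 + 31 + 31 + 30 + 31 = 214 days.
November 1–4, 1822: 4 days.
Total: 22 + 214 + 4 = 240 days.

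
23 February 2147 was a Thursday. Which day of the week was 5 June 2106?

Saturday

Count forward from the earlier date (June 5, 2106) to the later (February 23, 2147):
From June 5, 2106 to June 5, 2146: 40 years, of which 10 contain a Feb 29 — 30×365 + 10×366 = 14610 days.
June 2146: 30 − 5 = 25 days remain.
Then July (31), August (31), September (30), October (31), November (30), December (31), January (31): 31 + 31 + 30 + 31 + 30 + 31 + 31 = 215 days.
February 1–23, 2147: 23 days (2147 is not a leap year).
Residual: 263 days.
Total: 14873 days.
14873 mod 7 = 5, so 5 days before Thursday is Saturday.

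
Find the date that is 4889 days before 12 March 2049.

23 October 2035

Count 4889 days before March 12, 2049:
Day-of-year of October 23, 2035: 296.
Day-of-year of March 12, 2049: 71.
2035 has 365 days, so 365 − 296 = 69 days remain in 2035.
Full years 2036–2048: 9 common + 4 leap = 9×365 + 4×366 = 4749 days.
Total: 69 + 4749 + 71 = 4889 days.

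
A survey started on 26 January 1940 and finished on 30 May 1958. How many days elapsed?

From January 26, 1940 to January 26, 1958: 18 years, of which 5 contain a Feb 29 — 13×365 + 5×366 = 6575 days.
January 1958: 31 − 26 = 5 days remain.
Then February 1958 (28), March (31), April (30): 28 + 31 + 30 = 89 days.
May 1–30, 1958: 30 days.
Residual: 124 days.
Total: 6699 days.

6699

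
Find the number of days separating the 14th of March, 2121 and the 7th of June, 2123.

Day-of-year of March 14, 2121: 73.
Day-of-year of June 7, 2123: 158.
2121 has 365 days, so 365 − 73 = 292 days remain in 2121.
Full years: 2122: 365. Sum = 365.
Total: 292 + 365 + 158 = 815 days.

815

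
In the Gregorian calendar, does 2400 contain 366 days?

2400 is a leap year (divisible by 400).

Yes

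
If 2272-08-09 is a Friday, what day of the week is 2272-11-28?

August 2272: 31 − 9 = 22 days remain.
Then September (30), October (31): 30 + 31 = 61 days.
November 1–28, 2272: 28 days.
Total: 22 + 61 + 28 = 111 days.
111 mod 7 = 6, so 6 days after Friday is Thursday.

Thursday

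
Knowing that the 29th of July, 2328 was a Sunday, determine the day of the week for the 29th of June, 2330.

Sunday

July 2328: 31 − 29 = 2 days remain.
Then 22 full months totalling 669 days.
June 1–29, 2330: 29 days.
Total: 2 + 669 + 29 = 700 days.
700 is a multiple of 7, so the 29th of June, 2330 falls on the same weekday: Sunday.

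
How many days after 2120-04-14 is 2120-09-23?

162

April 2120: 30 − 14 = 16 days remain.
Then May (31), June (30), July (31), August (31): 31 + 30 + 31 + 31 = 123 days.
September 1–23, 2120: 23 days.
Total: 16 + 123 + 23 = 162 days.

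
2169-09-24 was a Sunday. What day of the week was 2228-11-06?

From September 24, 2169 to September 24, 2228: 59 years, of which 14 contain a Feb 29 — 45×365 + 14×366 = 21549 days.
(2200 is not a leap year (divisible by 100 but not 400).)
September 2228: 30 − 24 = 6 days remain.
Then October (31): 31 days.
November 1–6, 2228: 6 days.
Residual: 43 days.
Total: 21592 days.
21592 mod 7 = 4, so 4 days after Sunday is Thursday.

Thursday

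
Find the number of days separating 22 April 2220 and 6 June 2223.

Day-of-year of April 22, 2220: 113.
Day-of-year of June 6, 2223: 157.
2220 has 366 days, so 366 − 113 = 253 days remain in 2220.
Full years: 2221: 365; 2222: 365. Sum = 730.
Total: 253 + 730 + 157 = 1140 days.

1140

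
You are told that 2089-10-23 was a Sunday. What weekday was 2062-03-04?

Count forward from the earlier date (March 4, 2062) to the later (October 23, 2089):
Day-of-year of March 4, 2062: 63.
Day-of-year of October 23, 2089: 296.
2062 has 365 days, so 365 − 63 = 302 days remain in 2062.
Full years 2063–2088: 19 common + 7 leap = 19×365 + 7×366 = 9497 days.
Total: 302 + 9497 + 296 = 10095 days.
10095 mod 7 = 1, so 1 day before Sunday is Saturday.

Saturday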